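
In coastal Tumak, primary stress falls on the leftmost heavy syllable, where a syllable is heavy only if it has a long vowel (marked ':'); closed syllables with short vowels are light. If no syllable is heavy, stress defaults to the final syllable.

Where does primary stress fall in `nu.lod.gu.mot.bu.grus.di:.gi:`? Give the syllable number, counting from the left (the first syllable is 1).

Weights: 1 nu L, 2 lod L, 3 gu L, 4 mot L, 5 bu L, 6 grus L, 7 di: H, 8 gi: H.
Heavy syllables in the domain: 7, 8. The leftmost is syllable 7 (di:).
Primary stress: syllable 7 → nu.lod.gu.mot.bu.grus.ˈdi:.gi:.

7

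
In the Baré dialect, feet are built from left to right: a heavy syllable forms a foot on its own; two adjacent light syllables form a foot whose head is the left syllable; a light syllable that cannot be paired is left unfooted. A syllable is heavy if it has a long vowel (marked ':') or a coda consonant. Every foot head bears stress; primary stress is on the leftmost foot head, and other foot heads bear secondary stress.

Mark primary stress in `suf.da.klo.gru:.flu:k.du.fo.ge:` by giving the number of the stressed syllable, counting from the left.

Weights: 1 suf H, 2 da L, 3 klo L, 4 gru: H, 5 flu:k H, 6 du L, 7 fo L, 8 ge: H.
Parse left to right (heavy = foot alone; LL = one foot; stranded L unfooted): (ˈsuf) (ˈda.klo) (ˈgru:) (ˈflu:k) (ˈdu.fo) (ˈge:).
Foot heads: 1, 2, 4, 5, 6, 8.
Primary stress on the leftmost head = syllable 1.
Primary stress: syllable 1 → ˈsuf.da.klo.gru:.flu:k.du.fo.ge:.

1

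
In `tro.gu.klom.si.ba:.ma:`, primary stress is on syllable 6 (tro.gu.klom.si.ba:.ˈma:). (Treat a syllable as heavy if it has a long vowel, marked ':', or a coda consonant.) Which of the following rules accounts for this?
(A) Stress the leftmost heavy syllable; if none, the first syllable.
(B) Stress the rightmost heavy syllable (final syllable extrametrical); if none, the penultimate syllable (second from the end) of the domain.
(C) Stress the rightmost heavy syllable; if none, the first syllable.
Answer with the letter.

Rule A → syllable 3 (observed: 6).
Rule B → syllable 5 (observed: 6).
Rule C → syllable 6 ✓.

C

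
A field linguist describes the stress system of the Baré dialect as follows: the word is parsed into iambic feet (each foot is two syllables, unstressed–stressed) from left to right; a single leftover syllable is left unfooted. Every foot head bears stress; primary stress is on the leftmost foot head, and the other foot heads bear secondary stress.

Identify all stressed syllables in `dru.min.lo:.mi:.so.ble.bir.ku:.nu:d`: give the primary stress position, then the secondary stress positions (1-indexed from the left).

primary 2, secondary 4, 6, 8

Parse left to right into iambic (σˈσ) feet: (dru.ˈmin) (lo:.ˈmi:) (so.ˈble) (bir.ˈku:) nu:d. Syllable 9 is left unfooted.
Foot heads (stressed positions): 2, 4, 6, 8.
End Rule Leftmost: primary stress on the leftmost head = syllable 2.
Secondary stress on 4, 6, 8: dru.ˈmin.lo:.ˌmi:.so.ˌble.bir.ˌku:.nu:d.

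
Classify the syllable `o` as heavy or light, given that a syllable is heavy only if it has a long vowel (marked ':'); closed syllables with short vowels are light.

light

`o`: short vowel, open (no coda). Short vowel → light.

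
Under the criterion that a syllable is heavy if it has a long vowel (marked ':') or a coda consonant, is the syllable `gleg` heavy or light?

heavy

`gleg`: short vowel, closed (coda /g/). Closed → heavy.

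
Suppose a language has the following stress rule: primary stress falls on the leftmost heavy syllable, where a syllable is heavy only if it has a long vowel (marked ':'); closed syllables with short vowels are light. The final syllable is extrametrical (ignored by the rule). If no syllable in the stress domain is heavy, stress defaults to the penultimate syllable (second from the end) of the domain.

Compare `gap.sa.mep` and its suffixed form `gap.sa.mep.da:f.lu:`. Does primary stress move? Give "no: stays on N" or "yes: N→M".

Base `gap.sa.mep` (3 syllables):
  The final syllable (3, mep) is extrametrical; the stress domain is syllables 1–2.
  Weights: 1 gap L, 2 sa L.
  No heavy syllable in the domain; default to the penultimate syllable (second from the end) of the domain = syllable 1.
  → primary stress on syllable 1.
Suffixed `gap.sa.mep.da:f.lu:` (5 syllables):
  The final syllable (5, lu:) is extrametrical; the stress domain is syllables 1–4.
  Weights: 1 gap L, 2 sa L, 3 mep L, 4 da:f H.
  Heavy syllables in the domain: 4. The leftmost is syllable 4 (da:f).
  → primary stress on syllable 4.

yes: 1→4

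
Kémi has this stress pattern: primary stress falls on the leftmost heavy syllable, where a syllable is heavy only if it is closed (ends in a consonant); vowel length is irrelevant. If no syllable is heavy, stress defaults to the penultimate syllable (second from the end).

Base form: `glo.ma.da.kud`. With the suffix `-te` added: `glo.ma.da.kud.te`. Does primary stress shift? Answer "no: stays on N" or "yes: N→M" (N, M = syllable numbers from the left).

no: stays on 4

Base `glo.ma.da.kud` (4 syllables):
  Weights: 1 glo L, 2 ma L, 3 da L, 4 kud H.
  Heavy syllables in the domain: 4. The leftmost is syllable 4 (kud).
  → primary stress on syllable 4.
Suffixed `glo.ma.da.kud.te` (5 syllables):
  Weights: 1 glo L, 2 ma L, 3 da L, 4 kud H, 5 te L.
  Heavy syllables in the domain: 4. The leftmost is syllable 4 (kud).
  → primary stress on syllable 4.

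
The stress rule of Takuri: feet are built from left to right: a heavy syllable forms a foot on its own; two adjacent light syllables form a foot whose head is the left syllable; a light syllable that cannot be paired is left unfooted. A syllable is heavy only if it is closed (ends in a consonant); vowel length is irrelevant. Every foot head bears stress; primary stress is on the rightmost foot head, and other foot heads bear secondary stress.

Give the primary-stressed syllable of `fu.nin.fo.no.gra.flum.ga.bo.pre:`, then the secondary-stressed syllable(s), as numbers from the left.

primary 7, secondary 2, 3, 6

Weights: 1 fu L, 2 nin H, 3 fo L, 4 no L, 5 gra L, 6 flum H, 7 ga L, 8 bo L, 9 pre: L.
Parse left to right (heavy = foot alone; LL = one foot; stranded L unfooted): fu (ˈnin) (ˈfo.no) gra (ˈflum) (ˈga.bo) pre:.
Foot heads: 2, 3, 6, 7.
Primary stress on the rightmost head = syllable 7.
Secondary stress on 2, 3, 6: fu.ˌnin.ˌfo.no.gra.ˌflum.ˈga.bo.pre:.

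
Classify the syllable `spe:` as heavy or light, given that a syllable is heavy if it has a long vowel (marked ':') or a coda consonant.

heavy

`spe:`: long vowel, open (no coda). Long vowel → heavy.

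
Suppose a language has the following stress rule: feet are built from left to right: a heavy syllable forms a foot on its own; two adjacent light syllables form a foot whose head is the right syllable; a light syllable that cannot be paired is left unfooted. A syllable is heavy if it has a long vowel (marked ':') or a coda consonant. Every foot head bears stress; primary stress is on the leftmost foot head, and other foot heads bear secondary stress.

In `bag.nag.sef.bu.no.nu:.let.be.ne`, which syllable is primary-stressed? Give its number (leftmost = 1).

1

Weights: 1 bag H, 2 nag H, 3 sef H, 4 bu L, 5 no L, 6 nu: H, 7 let H, 8 be L, 9 ne L.
Parse left to right (heavy = foot alone; LL = one foot; stranded L unfooted): (ˈbag) (ˈnag) (ˈsef) (bu.ˈno) (ˈnu:) (ˈlet) (be.ˈne).
Foot heads: 1, 2, 3, 5, 6, 7, 9.
Primary stress on the leftmost head = syllable 1.
Primary stress: syllable 1 → ˈbag.nag.sef.bu.no.nu:.let.be.ne.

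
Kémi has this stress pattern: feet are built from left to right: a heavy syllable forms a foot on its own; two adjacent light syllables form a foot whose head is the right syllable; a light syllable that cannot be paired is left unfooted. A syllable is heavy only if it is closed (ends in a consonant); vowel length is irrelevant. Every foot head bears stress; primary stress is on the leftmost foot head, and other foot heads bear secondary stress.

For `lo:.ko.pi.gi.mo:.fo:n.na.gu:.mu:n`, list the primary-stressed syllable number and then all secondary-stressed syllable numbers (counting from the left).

Weights: 1 lo: L, 2 ko L, 3 pi L, 4 gi L, 5 mo: L, 6 fo:n H, 7 na L, 8 gu: L, 9 mu:n H.
Parse left to right (heavy = foot alone; LL = one foot; stranded L unfooted): (lo:.ˈko) (pi.ˈgi) mo: (ˈfo:n) (na.ˈgu:) (ˈmu:n).
Foot heads: 2, 4, 6, 8, 9.
Primary stress on the leftmost head = syllable 2.
Secondary stress on 4, 6, 8, 9: lo:.ˈko.pi.ˌgi.mo:.ˌfo:n.na.ˌgu:.ˌmu:n.

primary 2, secondary 4, 6, 8, 9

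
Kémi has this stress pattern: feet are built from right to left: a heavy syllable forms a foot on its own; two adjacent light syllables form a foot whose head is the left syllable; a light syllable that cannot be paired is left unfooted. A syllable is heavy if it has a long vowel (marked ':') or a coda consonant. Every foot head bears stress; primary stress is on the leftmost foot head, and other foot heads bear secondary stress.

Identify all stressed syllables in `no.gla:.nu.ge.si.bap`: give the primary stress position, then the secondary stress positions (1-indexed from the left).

Weights: 1 no L, 2 gla: H, 3 nu L, 4 ge L, 5 si L, 6 bap H.
Parse right to left (heavy = foot alone; LL = one foot; stranded L unfooted): no (ˈgla:) nu (ˈge.si) (ˈbap).
Foot heads: 2, 4, 6.
Primary stress on the leftmost head = syllable 2.
Secondary stress on 4, 6: no.ˈgla:.nu.ˌge.si.ˌbap.

primary 2, secondary 4, 6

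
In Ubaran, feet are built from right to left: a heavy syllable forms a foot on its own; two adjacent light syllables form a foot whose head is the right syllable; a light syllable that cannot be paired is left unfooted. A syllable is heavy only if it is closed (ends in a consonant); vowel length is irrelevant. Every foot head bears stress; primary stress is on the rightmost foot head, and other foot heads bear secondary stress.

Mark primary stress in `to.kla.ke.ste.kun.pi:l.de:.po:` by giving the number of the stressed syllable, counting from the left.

8

Weights: 1 to L, 2 kla L, 3 ke L, 4 ste L, 5 kun H, 6 pi:l H, 7 de: L, 8 po: L.
Parse right to left (heavy = foot alone; LL = one foot; stranded L unfooted): (to.ˈkla) (ke.ˈste) (ˈkun) (ˈpi:l) (de:.ˈpo:).
Foot heads: 2, 4, 5, 6, 8.
Primary stress on the rightmost head = syllable 8.
Primary stress: syllable 8 → to.kla.ke.ste.kun.pi:l.de:.ˈpo:.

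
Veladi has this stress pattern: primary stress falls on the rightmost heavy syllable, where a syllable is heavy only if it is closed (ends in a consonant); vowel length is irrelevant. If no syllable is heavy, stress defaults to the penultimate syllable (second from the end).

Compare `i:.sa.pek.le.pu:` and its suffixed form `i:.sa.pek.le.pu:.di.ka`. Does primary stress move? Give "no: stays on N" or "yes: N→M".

no: stays on 3

Base `i:.sa.pek.le.pu:` (5 syllables):
  Weights: 1 i: L, 2 sa L, 3 pek H, 4 le L, 5 pu: L.
  Heavy syllables in the domain: 3. The rightmost is syllable 3 (pek).
  → primary stress on syllable 3.
Suffixed `i:.sa.pek.le.pu:.di.ka` (7 syllables):
  Weights: 1 i: L, 2 sa L, 3 pek H, 4 le L, 5 pu: L, 6 di L, 7 ka L.
  Heavy syllables in the domain: 3. The rightmost is syllable 3 (pek).
  → primary stress on syllable 3.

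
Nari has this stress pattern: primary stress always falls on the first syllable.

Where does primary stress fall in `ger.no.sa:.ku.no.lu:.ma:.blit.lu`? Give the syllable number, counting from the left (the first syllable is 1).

1

The word has 9 syllables; the first syllable is syllable 1 (ger).
Primary stress: syllable 1 → ˈger.no.sa:.ku.no.lu:.ma:.blit.lu.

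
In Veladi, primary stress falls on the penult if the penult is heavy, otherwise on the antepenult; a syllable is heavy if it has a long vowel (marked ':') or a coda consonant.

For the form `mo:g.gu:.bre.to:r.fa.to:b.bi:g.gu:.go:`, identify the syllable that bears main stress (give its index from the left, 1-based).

Weights: 7 bi:g H, 8 gu: H, 9 go: H.
The penult (syllable 8, gu:) is heavy, so it takes stress.
Primary stress: syllable 8 → mo:g.gu:.bre.to:r.fa.to:b.bi:g.ˈgu:.go:.

8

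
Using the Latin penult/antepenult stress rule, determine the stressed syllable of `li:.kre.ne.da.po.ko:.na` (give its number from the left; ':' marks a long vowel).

Classical Latin: stress the penult if heavy (long vowel or closed), else the antepenult.
Weights: 5 po L, 6 ko: H, 7 na L.
The penult (syllable 6, ko:) is heavy, so it takes stress.
Stress on syllable 6: li:.kre.ne.da.po.ˈko:.na.

6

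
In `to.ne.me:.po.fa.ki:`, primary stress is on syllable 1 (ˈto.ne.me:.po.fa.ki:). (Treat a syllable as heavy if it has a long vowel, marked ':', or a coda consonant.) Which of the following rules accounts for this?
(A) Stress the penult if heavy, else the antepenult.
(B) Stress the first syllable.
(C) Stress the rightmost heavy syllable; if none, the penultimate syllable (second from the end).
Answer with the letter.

B

Rule A → syllable 4 (observed: 1).
Rule B → syllable 1 ✓.
Rule C → syllable 6 (observed: 1).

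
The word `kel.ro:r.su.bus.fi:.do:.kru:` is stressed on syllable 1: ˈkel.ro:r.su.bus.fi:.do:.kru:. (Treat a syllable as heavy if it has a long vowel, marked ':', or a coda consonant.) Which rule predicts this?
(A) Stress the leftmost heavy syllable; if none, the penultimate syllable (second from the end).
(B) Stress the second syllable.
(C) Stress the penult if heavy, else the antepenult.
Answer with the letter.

A

Rule A → syllable 1 ✓.
Rule B → syllable 2 (observed: 1).
Rule C → syllable 6 (observed: 1).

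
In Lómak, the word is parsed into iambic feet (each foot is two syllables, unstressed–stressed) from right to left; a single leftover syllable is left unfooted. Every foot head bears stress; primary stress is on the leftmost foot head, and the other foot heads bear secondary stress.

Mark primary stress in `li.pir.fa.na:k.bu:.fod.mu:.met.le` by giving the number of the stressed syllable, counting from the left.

Parse right to left into iambic (σˈσ) feet: li (pir.ˈfa) (na:k.ˈbu:) (fod.ˈmu:) (met.ˈle). Syllable 1 is left unfooted.
Foot heads (stressed positions): 3, 5, 7, 9.
End Rule Leftmost: primary stress on the leftmost head = syllable 3.
Primary stress: syllable 3 → li.pir.ˈfa.na:k.bu:.fod.mu:.met.le.

3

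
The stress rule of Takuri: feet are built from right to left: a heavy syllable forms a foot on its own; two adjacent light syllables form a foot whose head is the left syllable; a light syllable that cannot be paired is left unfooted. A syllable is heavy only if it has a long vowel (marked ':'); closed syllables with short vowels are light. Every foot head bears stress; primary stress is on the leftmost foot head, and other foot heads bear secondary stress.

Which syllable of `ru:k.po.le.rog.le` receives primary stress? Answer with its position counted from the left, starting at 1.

Weights: 1 ru:k H, 2 po L, 3 le L, 4 rog L, 5 le L.
Parse right to left (heavy = foot alone; LL = one foot; stranded L unfooted): (ˈru:k) (ˈpo.le) (ˈrog.le).
Foot heads: 1, 2, 4.
Primary stress on the leftmost head = syllable 1.
Primary stress: syllable 1 → ˈru:k.po.le.rog.le.

1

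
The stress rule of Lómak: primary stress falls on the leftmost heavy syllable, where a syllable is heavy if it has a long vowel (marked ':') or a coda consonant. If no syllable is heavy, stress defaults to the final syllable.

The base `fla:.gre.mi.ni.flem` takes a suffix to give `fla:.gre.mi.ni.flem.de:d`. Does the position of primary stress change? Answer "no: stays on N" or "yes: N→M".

no: stays on 1

Base `fla:.gre.mi.ni.flem` (5 syllables):
  Weights: 1 fla: H, 2 gre L, 3 mi L, 4 ni L, 5 flem H.
  Heavy syllables in the domain: 1, 5. The leftmost is syllable 1 (fla:).
  → primary stress on syllable 1.
Suffixed `fla:.gre.mi.ni.flem.de:d` (6 syllables):
  Weights: 1 fla: H, 2 gre L, 3 mi L, 4 ni L, 5 flem H, 6 de:d H.
  Heavy syllables in the domain: 1, 5, 6. The leftmost is syllable 1 (fla:).
  → primary stress on syllable 1.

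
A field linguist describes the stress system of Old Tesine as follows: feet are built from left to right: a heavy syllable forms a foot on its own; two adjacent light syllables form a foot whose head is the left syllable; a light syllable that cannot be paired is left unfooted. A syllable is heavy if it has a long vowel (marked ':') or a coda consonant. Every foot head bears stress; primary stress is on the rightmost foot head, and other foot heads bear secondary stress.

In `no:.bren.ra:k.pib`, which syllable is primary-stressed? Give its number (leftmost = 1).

Weights: 1 no: H, 2 bren H, 3 ra:k H, 4 pib H.
Parse left to right (heavy = foot alone; LL = one foot; stranded L unfooted): (ˈno:) (ˈbren) (ˈra:k) (ˈpib).
Foot heads: 1, 2, 3, 4.
Primary stress on the rightmost head = syllable 4.
Primary stress: syllable 4 → no:.bren.ra:k.ˈpib.

4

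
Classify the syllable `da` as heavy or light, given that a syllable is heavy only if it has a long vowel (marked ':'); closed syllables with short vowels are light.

`da`: short vowel, open (no coda). Short vowel → light.

light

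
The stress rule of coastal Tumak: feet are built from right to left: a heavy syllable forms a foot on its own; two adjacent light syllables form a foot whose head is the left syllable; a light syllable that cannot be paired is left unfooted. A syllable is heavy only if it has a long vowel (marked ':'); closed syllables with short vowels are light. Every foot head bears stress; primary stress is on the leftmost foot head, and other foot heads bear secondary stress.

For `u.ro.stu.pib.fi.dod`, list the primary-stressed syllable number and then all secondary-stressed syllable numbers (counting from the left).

Weights: 1 u L, 2 ro L, 3 stu L, 4 pib L, 5 fi L, 6 dod L.
Parse right to left (heavy = foot alone; LL = one foot; stranded L unfooted): (ˈu.ro) (ˈstu.pib) (ˈfi.dod).
Foot heads: 1, 3, 5.
Primary stress on the leftmost head = syllable 1.
Secondary stress on 3, 5: ˈu.ro.ˌstu.pib.ˌfi.dod.

primary 1, secondary 3, 5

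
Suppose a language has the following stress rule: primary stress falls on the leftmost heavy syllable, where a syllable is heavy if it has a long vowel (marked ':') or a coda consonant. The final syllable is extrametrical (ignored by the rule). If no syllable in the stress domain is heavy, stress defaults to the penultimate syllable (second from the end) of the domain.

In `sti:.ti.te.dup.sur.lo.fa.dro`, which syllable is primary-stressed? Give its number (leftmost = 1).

The final syllable (8, dro) is extrametrical; the stress domain is syllables 1–7.
Weights: 1 sti: H, 2 ti L, 3 te L, 4 dup H, 5 sur H, 6 lo L, 7 fa L.
Heavy syllables in the domain: 1, 4, 5. The leftmost is syllable 1 (sti:).
Primary stress: syllable 1 → ˈsti:.ti.te.dup.sur.lo.fa.dro.

1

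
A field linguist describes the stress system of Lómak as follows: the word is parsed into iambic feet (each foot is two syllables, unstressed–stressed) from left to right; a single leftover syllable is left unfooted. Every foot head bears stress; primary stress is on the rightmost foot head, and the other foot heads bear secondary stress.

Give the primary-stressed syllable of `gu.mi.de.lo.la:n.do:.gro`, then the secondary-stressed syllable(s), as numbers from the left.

primary 6, secondary 2, 4

Parse left to right into iambic (σˈσ) feet: (gu.ˈmi) (de.ˈlo) (la:n.ˈdo:) gro. Syllable 7 is left unfooted.
Foot heads (stressed positions): 2, 4, 6.
End Rule Rightmost: primary stress on the rightmost head = syllable 6.
Secondary stress on 2, 4: gu.ˌmi.de.ˌlo.la:n.ˈdo:.gro.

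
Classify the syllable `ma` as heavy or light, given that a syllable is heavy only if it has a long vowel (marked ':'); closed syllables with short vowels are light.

light

`ma`: short vowel, open (no coda). Short vowel → light.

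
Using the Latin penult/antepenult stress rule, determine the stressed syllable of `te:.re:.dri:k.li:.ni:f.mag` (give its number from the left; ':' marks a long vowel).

Classical Latin: stress the penult if heavy (long vowel or closed), else the antepenult.
Weights: 4 li: H, 5 ni:f H, 6 mag H.
The penult (syllable 5, ni:f) is heavy, so it takes stress.
Stress on syllable 5: te:.re:.dri:k.li:.ˈni:f.mag.

5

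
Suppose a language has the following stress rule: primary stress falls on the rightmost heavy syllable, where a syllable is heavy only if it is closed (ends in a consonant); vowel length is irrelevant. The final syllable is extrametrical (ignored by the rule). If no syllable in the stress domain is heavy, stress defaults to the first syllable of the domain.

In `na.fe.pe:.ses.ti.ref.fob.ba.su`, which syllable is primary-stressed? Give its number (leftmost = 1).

The final syllable (9, su) is extrametrical; the stress domain is syllables 1–8.
Weights: 1 na L, 2 fe L, 3 pe: L, 4 ses H, 5 ti L, 6 ref H, 7 fob H, 8 ba L.
Heavy syllables in the domain: 4, 6, 7. The rightmost is syllable 7 (fob).
Primary stress: syllable 7 → na.fe.pe:.ses.ti.ref.ˈfob.ba.su.

7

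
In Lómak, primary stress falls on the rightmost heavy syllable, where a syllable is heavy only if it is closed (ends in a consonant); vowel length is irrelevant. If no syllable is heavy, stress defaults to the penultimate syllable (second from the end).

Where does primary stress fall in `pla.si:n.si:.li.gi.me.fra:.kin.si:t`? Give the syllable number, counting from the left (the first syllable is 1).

Weights: 1 pla L, 2 si:n H, 3 si: L, 4 li L, 5 gi L, 6 me L, 7 fra: L, 8 kin H, 9 si:t H.
Heavy syllables in the domain: 2, 8, 9. The rightmost is syllable 9 (si:t).
Primary stress: syllable 9 → pla.si:n.si:.li.gi.me.fra:.kin.ˈsi:t.

9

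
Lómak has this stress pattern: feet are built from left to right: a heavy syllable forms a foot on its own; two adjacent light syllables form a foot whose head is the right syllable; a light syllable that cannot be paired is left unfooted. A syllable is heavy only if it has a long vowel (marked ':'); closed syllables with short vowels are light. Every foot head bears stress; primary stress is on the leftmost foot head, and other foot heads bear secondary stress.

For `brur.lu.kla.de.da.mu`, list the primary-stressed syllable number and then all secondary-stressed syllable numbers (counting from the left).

Weights: 1 brur L, 2 lu L, 3 kla L, 4 de L, 5 da L, 6 mu L.
Parse left to right (heavy = foot alone; LL = one foot; stranded L unfooted): (brur.ˈlu) (kla.ˈde) (da.ˈmu).
Foot heads: 2, 4, 6.
Primary stress on the leftmost head = syllable 2.
Secondary stress on 4, 6: brur.ˈlu.kla.ˌde.da.ˌmu.

primary 2, secondary 4, 6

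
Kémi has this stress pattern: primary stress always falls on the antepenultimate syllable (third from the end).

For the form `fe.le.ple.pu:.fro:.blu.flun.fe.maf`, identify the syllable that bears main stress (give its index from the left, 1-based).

The word has 9 syllables; the antepenultimate syllable (third from the end) is syllable 7 (flun).
Primary stress: syllable 7 → fe.le.ple.pu:.fro:.blu.ˈflun.fe.maf.

7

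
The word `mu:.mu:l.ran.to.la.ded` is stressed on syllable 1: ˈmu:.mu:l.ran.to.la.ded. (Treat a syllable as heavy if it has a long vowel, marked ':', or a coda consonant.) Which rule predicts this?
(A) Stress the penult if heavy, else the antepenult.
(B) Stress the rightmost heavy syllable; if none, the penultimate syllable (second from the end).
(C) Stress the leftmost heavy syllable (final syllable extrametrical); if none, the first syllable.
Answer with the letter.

Rule A → syllable 4 (observed: 1).
Rule B → syllable 6 (observed: 1).
Rule C → syllable 1 ✓.

C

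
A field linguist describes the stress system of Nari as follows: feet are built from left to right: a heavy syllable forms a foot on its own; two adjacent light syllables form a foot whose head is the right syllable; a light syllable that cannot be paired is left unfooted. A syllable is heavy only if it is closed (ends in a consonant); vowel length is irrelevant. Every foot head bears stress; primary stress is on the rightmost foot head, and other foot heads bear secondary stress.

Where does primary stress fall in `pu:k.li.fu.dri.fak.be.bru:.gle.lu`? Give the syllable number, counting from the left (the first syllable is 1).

9

Weights: 1 pu:k H, 2 li L, 3 fu L, 4 dri L, 5 fak H, 6 be L, 7 bru: L, 8 gle L, 9 lu L.
Parse left to right (heavy = foot alone; LL = one foot; stranded L unfooted): (ˈpu:k) (li.ˈfu) dri (ˈfak) (be.ˈbru:) (gle.ˈlu).
Foot heads: 1, 3, 5, 7, 9.
Primary stress on the rightmost head = syllable 9.
Primary stress: syllable 9 → pu:k.li.fu.dri.fak.be.bru:.gle.ˈlu.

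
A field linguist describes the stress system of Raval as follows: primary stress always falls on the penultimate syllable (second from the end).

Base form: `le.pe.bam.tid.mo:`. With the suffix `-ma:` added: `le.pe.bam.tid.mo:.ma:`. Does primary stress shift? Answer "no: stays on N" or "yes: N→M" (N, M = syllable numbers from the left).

Base `le.pe.bam.tid.mo:` (5 syllables):
  The word has 5 syllables; the penultimate syllable (second from the end) is syllable 4 (tid).
  → primary stress on syllable 4.
Suffixed `le.pe.bam.tid.mo:.ma:` (6 syllables):
  The word has 6 syllables; the penultimate syllable (second from the end) is syllable 5 (mo:).
  → primary stress on syllable 5.

yes: 4→5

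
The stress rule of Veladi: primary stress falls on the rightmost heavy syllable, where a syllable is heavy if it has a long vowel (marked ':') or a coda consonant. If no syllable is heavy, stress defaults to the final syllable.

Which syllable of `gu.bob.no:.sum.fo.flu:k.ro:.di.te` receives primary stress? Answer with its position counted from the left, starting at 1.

Weights: 1 gu L, 2 bob H, 3 no: H, 4 sum H, 5 fo L, 6 flu:k H, 7 ro: H, 8 di L, 9 te L.
Heavy syllables in the domain: 2, 3, 4, 6, 7. The rightmost is syllable 7 (ro:).
Primary stress: syllable 7 → gu.bob.no:.sum.fo.flu:k.ˈro:.di.te.

7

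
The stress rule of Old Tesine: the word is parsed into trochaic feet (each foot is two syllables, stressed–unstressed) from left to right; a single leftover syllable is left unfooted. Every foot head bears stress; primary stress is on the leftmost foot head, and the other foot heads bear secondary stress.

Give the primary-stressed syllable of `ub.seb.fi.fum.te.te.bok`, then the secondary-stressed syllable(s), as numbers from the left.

Parse left to right into trochaic (ˈσσ) feet: (ˈub.seb) (ˈfi.fum) (ˈte.te) bok. Syllable 7 is left unfooted.
Foot heads (stressed positions): 1, 3, 5.
End Rule Leftmost: primary stress on the leftmost head = syllable 1.
Secondary stress on 3, 5: ˈub.seb.ˌfi.fum.ˌte.te.bok.

primary 1, secondary 3, 5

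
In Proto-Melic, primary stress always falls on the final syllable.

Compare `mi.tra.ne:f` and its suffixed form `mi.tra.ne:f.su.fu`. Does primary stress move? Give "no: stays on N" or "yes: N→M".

yes: 3→5

Base `mi.tra.ne:f` (3 syllables):
  The word has 3 syllables; the final syllable is syllable 3 (ne:f).
  → primary stress on syllable 3.
Suffixed `mi.tra.ne:f.su.fu` (5 syllables):
  The word has 5 syllables; the final syllable is syllable 5 (fu).
  → primary stress on syllable 5.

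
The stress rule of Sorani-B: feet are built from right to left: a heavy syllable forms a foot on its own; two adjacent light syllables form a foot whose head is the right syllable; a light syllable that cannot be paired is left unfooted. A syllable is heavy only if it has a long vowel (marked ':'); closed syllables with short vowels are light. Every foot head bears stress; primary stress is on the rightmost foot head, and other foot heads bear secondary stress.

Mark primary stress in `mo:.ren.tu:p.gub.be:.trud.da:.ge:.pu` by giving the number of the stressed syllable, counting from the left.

Weights: 1 mo: H, 2 ren L, 3 tu:p H, 4 gub L, 5 be: H, 6 trud L, 7 da: H, 8 ge: H, 9 pu L.
Parse right to left (heavy = foot alone; LL = one foot; stranded L unfooted): (ˈmo:) ren (ˈtu:p) gub (ˈbe:) trud (ˈda:) (ˈge:) pu.
Foot heads: 1, 3, 5, 7, 8.
Primary stress on the rightmost head = syllable 8.
Primary stress: syllable 8 → mo:.ren.tu:p.gub.be:.trud.da:.ˈge:.pu.

8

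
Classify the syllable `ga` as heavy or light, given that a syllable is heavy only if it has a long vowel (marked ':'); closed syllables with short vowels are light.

`ga`: short vowel, open (no coda). Short vowel → light.

light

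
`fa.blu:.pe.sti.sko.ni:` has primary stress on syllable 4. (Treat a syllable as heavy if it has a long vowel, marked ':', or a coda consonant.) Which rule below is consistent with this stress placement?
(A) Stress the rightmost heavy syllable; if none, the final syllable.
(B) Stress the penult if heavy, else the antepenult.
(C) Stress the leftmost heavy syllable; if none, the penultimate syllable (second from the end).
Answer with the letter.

Rule A → syllable 6 (observed: 4).
Rule B → syllable 4 ✓.
Rule C → syllable 2 (observed: 4).

B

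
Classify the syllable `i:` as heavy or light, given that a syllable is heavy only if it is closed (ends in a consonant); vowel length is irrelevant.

`i:`: long vowel, open (no coda). Open (no coda) → light.

light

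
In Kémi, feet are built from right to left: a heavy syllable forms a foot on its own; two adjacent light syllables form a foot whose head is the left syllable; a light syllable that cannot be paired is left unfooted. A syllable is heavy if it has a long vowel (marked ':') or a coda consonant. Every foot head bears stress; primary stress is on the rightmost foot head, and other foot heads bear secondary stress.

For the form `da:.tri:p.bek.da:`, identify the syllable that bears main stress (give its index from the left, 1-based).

Weights: 1 da: H, 2 tri:p H, 3 bek H, 4 da: H.
Parse right to left (heavy = foot alone; LL = one foot; stranded L unfooted): (ˈda:) (ˈtri:p) (ˈbek) (ˈda:).
Foot heads: 1, 2, 3, 4.
Primary stress on the rightmost head = syllable 4.
Primary stress: syllable 4 → da:.tri:p.bek.ˈda:.

4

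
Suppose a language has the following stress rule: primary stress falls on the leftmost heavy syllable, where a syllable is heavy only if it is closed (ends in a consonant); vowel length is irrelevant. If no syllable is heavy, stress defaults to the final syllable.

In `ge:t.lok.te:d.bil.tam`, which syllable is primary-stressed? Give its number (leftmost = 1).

1

Weights: 1 ge:t H, 2 lok H, 3 te:d H, 4 bil H, 5 tam H.
Heavy syllables in the domain: 1, 2, 3, 4, 5. The leftmost is syllable 1 (ge:t).
Primary stress: syllable 1 → ˈge:t.lok.te:d.bil.tam.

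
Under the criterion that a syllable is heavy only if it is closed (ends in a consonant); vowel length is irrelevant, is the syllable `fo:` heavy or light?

light

`fo:`: long vowel, open (no coda). Open (no coda) → light.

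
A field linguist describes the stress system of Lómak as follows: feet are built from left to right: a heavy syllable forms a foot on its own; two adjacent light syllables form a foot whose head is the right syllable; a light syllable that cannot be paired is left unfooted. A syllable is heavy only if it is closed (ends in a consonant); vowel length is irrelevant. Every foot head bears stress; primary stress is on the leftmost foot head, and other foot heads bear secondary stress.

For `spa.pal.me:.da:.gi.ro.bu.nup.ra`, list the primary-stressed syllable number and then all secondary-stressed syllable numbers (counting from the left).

Weights: 1 spa L, 2 pal H, 3 me: L, 4 da: L, 5 gi L, 6 ro L, 7 bu L, 8 nup H, 9 ra L.
Parse left to right (heavy = foot alone; LL = one foot; stranded L unfooted): spa (ˈpal) (me:.ˈda:) (gi.ˈro) bu (ˈnup) ra.
Foot heads: 2, 4, 6, 8.
Primary stress on the leftmost head = syllable 2.
Secondary stress on 4, 6, 8: spa.ˈpal.me:.ˌda:.gi.ˌro.bu.ˌnup.ra.

primary 2, secondary 4, 6, 8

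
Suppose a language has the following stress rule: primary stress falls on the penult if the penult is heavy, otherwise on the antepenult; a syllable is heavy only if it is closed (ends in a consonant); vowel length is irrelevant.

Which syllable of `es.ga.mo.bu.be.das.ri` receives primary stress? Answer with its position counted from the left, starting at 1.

Weights: 5 be L, 6 das H, 7 ri L.
The penult (syllable 6, das) is heavy, so it takes stress.
Primary stress: syllable 6 → es.ga.mo.bu.be.ˈdas.ri.

6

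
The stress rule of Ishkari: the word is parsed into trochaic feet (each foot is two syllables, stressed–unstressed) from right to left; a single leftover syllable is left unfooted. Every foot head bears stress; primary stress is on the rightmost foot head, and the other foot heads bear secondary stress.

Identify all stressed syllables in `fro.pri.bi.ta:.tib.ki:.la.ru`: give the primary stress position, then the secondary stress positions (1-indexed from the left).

Parse right to left into trochaic (ˈσσ) feet: (ˈfro.pri) (ˈbi.ta:) (ˈtib.ki:) (ˈla.ru).
Foot heads (stressed positions): 1, 3, 5, 7.
End Rule Rightmost: primary stress on the rightmost head = syllable 7.
Secondary stress on 1, 3, 5: ˌfro.pri.ˌbi.ta:.ˌtib.ki:.ˈla.ru.

primary 7, secondary 1, 3, 5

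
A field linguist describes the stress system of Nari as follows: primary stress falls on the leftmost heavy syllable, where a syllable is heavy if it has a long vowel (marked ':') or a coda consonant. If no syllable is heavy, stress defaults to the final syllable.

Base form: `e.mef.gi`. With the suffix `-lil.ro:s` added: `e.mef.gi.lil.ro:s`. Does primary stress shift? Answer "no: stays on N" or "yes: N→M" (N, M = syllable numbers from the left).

Base `e.mef.gi` (3 syllables):
  Weights: 1 e L, 2 mef H, 3 gi L.
  Heavy syllables in the domain: 2. The leftmost is syllable 2 (mef).
  → primary stress on syllable 2.
Suffixed `e.mef.gi.lil.ro:s` (5 syllables):
  Weights: 1 e L, 2 mef H, 3 gi L, 4 lil H, 5 ro:s H.
  Heavy syllables in the domain: 2, 4, 5. The leftmost is syllable 2 (mef).
  → primary stress on syllable 2.

no: stays on 2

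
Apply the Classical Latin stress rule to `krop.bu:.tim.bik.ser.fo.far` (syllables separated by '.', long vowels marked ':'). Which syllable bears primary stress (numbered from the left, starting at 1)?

5

Classical Latin: stress the penult if heavy (long vowel or closed), else the antepenult.
Weights: 5 ser H, 6 fo L, 7 far H.
The penult (syllable 6, fo) is light, so stress falls on the antepenult (syllable 5, ser).
Stress on syllable 5: krop.bu:.tim.bik.ˈser.fo.far.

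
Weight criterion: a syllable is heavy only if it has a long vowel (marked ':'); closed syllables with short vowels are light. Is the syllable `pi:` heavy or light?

`pi:`: long vowel, open (no coda). Long vowel → heavy.

heavy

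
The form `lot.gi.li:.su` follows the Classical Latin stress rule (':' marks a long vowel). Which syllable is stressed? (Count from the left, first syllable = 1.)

3

Classical Latin: stress the penult if heavy (long vowel or closed), else the antepenult.
Weights: 2 gi L, 3 li: H, 4 su L.
The penult (syllable 3, li:) is heavy, so it takes stress.
Stress on syllable 3: lot.gi.ˈli:.su.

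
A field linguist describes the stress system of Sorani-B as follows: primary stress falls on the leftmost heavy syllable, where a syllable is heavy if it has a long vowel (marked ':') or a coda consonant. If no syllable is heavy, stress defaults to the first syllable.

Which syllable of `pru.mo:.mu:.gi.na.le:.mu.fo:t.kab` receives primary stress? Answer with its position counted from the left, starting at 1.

Weights: 1 pru L, 2 mo: H, 3 mu: H, 4 gi L, 5 na L, 6 le: H, 7 mu L, 8 fo:t H, 9 kab H.
Heavy syllables in the domain: 2, 3, 6, 8, 9. The leftmost is syllable 2 (mo:).
Primary stress: syllable 2 → pru.ˈmo:.mu:.gi.na.le:.mu.fo:t.kab.

2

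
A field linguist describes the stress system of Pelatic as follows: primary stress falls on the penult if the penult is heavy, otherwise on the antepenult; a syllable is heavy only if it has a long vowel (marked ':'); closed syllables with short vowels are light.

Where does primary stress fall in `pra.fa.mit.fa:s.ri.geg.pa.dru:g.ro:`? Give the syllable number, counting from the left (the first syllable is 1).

Weights: 7 pa L, 8 dru:g H, 9 ro: H.
The penult (syllable 8, dru:g) is heavy, so it takes stress.
Primary stress: syllable 8 → pra.fa.mit.fa:s.ri.geg.pa.ˈdru:g.ro:.

8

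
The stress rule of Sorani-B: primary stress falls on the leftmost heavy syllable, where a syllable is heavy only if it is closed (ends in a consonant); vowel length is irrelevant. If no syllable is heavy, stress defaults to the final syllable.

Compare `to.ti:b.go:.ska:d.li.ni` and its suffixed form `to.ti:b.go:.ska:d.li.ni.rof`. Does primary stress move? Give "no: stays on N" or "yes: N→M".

Base `to.ti:b.go:.ska:d.li.ni` (6 syllables):
  Weights: 1 to L, 2 ti:b H, 3 go: L, 4 ska:d H, 5 li L, 6 ni L.
  Heavy syllables in the domain: 2, 4. The leftmost is syllable 2 (ti:b).
  → primary stress on syllable 2.
Suffixed `to.ti:b.go:.ska:d.li.ni.rof` (7 syllables):
  Weights: 1 to L, 2 ti:b H, 3 go: L, 4 ska:d H, 5 li L, 6 ni L, 7 rof H.
  Heavy syllables in the domain: 2, 4, 7. The leftmost is syllable 2 (ti:b).
  → primary stress on syllable 2.

no: stays on 2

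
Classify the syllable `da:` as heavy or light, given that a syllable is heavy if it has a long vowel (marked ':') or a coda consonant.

heavy

`da:`: long vowel, open (no coda). Long vowel → heavy.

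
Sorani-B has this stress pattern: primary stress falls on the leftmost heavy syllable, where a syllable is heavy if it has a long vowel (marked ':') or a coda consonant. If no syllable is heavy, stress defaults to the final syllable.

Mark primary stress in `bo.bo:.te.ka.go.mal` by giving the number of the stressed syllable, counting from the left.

2

Weights: 1 bo L, 2 bo: H, 3 te L, 4 ka L, 5 go L, 6 mal H.
Heavy syllables in the domain: 2, 6. The leftmost is syllable 2 (bo:).
Primary stress: syllable 2 → bo.ˈbo:.te.ka.go.mal.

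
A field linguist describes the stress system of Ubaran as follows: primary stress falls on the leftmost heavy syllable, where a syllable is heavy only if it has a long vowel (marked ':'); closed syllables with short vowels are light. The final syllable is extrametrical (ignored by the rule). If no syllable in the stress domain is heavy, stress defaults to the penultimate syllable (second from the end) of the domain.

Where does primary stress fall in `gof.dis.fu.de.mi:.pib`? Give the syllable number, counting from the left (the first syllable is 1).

The final syllable (6, pib) is extrametrical; the stress domain is syllables 1–5.
Weights: 1 gof L, 2 dis L, 3 fu L, 4 de L, 5 mi: H.
Heavy syllables in the domain: 5. The leftmost is syllable 5 (mi:).
Primary stress: syllable 5 → gof.dis.fu.de.ˈmi:.pib.

5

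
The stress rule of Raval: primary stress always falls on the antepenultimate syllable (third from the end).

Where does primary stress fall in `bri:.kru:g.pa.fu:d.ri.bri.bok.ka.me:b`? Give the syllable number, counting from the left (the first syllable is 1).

The word has 9 syllables; the antepenultimate syllable (third from the end) is syllable 7 (bok).
Primary stress: syllable 7 → bri:.kru:g.pa.fu:d.ri.bri.ˈbok.ka.me:b.

7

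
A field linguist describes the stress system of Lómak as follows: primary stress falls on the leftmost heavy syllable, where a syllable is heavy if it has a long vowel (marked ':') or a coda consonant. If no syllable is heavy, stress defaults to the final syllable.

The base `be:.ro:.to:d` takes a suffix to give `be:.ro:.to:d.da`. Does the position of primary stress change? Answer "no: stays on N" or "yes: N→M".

Base `be:.ro:.to:d` (3 syllables):
  Weights: 1 be: H, 2 ro: H, 3 to:d H.
  Heavy syllables in the domain: 1, 2, 3. The leftmost is syllable 1 (be:).
  → primary stress on syllable 1.
Suffixed `be:.ro:.to:d.da` (4 syllables):
  Weights: 1 be: H, 2 ro: H, 3 to:d H, 4 da L.
  Heavy syllables in the domain: 1, 2, 3. The leftmost is syllable 1 (be:).
  → primary stress on syllable 1.

no: stays on 1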